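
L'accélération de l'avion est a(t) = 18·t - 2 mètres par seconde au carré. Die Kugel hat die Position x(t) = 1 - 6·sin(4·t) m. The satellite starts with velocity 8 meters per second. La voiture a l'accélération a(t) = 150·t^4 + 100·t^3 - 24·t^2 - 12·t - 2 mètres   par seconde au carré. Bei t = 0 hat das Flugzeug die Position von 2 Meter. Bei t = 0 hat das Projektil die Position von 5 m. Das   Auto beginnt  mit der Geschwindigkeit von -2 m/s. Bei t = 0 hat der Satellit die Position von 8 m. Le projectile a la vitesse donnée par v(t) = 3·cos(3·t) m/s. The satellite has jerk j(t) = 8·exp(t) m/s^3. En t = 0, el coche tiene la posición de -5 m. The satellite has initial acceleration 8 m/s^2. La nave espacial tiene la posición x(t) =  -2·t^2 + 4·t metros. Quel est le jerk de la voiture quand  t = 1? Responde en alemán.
Wir müssen unsere Gleichung für die Beschleunigung a(t) = 150·t^4 + 100·t^3 - 24·t^2 - 12·t - 2 1-mal ableiten. Mit d/dt von a(t) finden wir j(t) = 600·t^3 + 300·t^2 - 48·t - 12. Wir haben den Ruck j(t) = 600·t^3 + 300·t^2 - 48·t - 12. Durch Einsetzen von t = 1: j(1) = 840.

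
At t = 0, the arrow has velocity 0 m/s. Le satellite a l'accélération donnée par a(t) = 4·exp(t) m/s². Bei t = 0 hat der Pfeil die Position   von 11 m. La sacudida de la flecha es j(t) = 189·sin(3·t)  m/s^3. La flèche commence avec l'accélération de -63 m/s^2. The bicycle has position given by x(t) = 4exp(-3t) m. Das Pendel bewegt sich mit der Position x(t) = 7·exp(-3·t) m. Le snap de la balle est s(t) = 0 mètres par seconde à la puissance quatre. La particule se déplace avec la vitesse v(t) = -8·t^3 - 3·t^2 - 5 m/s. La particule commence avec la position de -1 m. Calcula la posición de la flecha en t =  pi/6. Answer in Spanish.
Para resolver esto, necesitamos tomar 3 integrales de nuestra ecuación de la sacudida j(t) = 189·sin(3·t). Tomando ∫j(t)dt y aplicando a(0) = -63, encontramos a(t) = -63·cos(3·t). La antiderivada de la aceleración es la velocidad. Usando v(0) = 0, obtenemos v(t) = -21·sin(3·t). La integral de la velocidad, con x(0) = 11, da la posición: x(t) = 7·cos(3·t) + 4. Usando x(t) = 7·cos(3·t) + 4 y sustituyendo t = pi/6, encontramos x = 4.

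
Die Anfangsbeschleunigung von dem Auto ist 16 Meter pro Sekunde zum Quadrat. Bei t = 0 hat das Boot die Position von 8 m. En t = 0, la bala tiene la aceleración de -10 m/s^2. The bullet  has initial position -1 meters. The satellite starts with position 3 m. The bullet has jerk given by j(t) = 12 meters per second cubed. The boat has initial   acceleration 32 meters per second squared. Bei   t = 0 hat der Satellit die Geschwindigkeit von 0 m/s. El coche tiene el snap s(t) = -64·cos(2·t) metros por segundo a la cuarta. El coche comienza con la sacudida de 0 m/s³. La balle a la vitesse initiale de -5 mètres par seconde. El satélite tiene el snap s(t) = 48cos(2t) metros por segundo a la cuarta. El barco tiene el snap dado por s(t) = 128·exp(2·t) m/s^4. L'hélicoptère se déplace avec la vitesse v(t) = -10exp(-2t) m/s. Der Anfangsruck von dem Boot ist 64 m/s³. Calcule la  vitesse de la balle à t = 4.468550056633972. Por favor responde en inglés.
To solve this, we need to take 2 antiderivatives of our jerk equation j(t) = 12. Integrating jerk and using the initial condition a(0) = -10, we get a(t) = 12·t - 10. The antiderivative of acceleration is velocity. Using v(0) = -5, we get v(t) = 6·t^2 - 10·t - 5. We have velocity v(t) = 6·t^2 - 10·t - 5. Substituting t = 4.468550056633972: v(4.468550056633972) = 70.1221370855211.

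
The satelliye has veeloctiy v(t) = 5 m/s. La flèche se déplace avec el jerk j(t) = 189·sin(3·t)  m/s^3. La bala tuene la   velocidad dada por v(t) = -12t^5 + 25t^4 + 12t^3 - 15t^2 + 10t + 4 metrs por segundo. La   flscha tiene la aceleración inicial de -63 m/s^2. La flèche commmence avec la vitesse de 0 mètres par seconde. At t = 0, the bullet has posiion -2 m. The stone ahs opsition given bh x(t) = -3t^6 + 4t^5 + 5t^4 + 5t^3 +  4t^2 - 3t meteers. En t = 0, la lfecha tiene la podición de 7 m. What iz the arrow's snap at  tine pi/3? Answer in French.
Pour résoudre ceci, nous devons prendre 1 dérivée de notre équation du jerk j(t) = 189·sin(3·t). En dérivant le jerk, nous obtenons le snap: s(t) = 567·cos(3·t). De l'équation du snap s(t) = 567·cos(3·t), nous substituons t = pi/3 pour obtenir s = -567.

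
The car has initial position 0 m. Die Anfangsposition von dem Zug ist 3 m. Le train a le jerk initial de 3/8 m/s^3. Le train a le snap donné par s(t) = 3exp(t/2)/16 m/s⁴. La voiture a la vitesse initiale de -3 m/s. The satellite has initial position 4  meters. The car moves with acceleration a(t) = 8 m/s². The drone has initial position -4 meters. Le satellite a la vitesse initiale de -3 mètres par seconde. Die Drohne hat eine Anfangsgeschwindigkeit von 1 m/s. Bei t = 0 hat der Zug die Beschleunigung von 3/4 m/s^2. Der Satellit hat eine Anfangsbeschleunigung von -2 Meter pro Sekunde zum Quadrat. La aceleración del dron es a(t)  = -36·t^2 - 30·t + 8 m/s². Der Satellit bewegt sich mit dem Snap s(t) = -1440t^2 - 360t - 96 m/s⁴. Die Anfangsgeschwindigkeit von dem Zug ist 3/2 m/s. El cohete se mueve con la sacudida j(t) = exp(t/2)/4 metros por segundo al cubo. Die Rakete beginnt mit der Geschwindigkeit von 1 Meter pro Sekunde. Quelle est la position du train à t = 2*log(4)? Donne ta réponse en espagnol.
Necesitamos integrar nuestra ecuación del snap s(t) = 3·exp(t/2)/16 4 veces. Integrando el snap y usando la condición inicial j(0) = 3/8, obtenemos j(t) = 3·exp(t/2)/8. Integrando la sacudida y usando la condición inicial a(0) = 3/4, obtenemos a(t) = 3·exp(t/2)/4. Tomando ∫a(t)dt y aplicando v(0) = 3/2, encontramos v(t) = 3·exp(t/2)/2. Tomando ∫v(t)dt y aplicando x(0) = 3, encontramos x(t) = 3·exp(t/2). De la ecuación de la posición x(t) = 3·exp(t/2), sustituimos t = 2*log(4) para obtener x = 12.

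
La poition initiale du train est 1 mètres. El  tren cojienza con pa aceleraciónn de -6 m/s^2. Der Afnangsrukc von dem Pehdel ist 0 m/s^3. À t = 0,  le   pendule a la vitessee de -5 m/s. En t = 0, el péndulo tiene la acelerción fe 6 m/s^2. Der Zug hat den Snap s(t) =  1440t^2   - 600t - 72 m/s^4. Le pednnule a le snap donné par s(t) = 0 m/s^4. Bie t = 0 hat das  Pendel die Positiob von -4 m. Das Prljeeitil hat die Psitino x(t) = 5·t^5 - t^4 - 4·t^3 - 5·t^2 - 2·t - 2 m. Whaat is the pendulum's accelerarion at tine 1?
To find the answer, we compute 2 antiderivatives of s(t) = 0. Taking ∫s(t)dt and applying j(0) = 0, we find j(t) = 0. Finding the antiderivative of j(t) and using a(0) = 6: a(t) = 6. We have acceleration a(t) = 6. Substituting t = 1: a(1) = 6.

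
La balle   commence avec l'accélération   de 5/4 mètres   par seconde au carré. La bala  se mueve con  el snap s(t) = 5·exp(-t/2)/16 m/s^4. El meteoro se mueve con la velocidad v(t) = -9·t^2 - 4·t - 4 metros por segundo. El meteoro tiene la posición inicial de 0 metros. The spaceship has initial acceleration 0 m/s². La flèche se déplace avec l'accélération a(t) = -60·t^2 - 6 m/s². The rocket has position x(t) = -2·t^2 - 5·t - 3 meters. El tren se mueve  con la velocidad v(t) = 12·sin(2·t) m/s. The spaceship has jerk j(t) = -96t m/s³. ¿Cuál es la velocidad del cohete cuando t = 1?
Partiendo de la posición x(t) = -2·t^2 - 5·t - 3, tomamos 1 derivada. Derivando la posición, obtenemos la velocidad: v(t) = -4·t - 5. De la ecuación de la velocidad v(t) = -4·t - 5, sustituimos t = 1 para obtener v = -9.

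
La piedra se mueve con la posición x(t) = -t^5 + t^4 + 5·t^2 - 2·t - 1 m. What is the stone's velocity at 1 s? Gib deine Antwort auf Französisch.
Nous devons dériver notre équation de la position x(t) = -t^5 + t^4 + 5·t^2 - 2·t - 1 1 fois. La dérivée de la position donne la vitesse: v(t) = -5·t^4 + 4·t^3 + 10·t - 2. En utilisant v(t) = -5·t^4 + 4·t^3 + 10·t - 2 et en substituant t = 1, nous trouvons v = 7.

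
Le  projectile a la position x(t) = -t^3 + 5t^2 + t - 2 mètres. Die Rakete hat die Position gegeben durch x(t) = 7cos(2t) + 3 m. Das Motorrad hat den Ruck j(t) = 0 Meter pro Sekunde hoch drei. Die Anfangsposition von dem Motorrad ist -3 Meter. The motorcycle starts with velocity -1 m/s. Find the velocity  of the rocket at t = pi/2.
We must differentiate our position equation x(t) = 7·cos(2·t) + 3 1 time. Differentiating position, we get velocity: v(t) = -14·sin(2·t). Using v(t) = -14·sin(2·t) and substituting t = pi/2, we find v = 0.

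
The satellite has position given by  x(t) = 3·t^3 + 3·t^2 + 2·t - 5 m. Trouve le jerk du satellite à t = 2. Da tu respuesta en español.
Partiendo de la posición x(t) = 3·t^3 + 3·t^2 + 2·t - 5, tomamos 3 derivadas. Tomando d/dt de x(t), encontramos v(t) = 9·t^2 + 6·t + 2. Tomando d/dt de v(t), encontramos a(t) = 18·t + 6. Tomando d/dt de a(t), encontramos j(t) = 18. Usando j(t) = 18 y sustituyendo t = 2, encontramos j = 18.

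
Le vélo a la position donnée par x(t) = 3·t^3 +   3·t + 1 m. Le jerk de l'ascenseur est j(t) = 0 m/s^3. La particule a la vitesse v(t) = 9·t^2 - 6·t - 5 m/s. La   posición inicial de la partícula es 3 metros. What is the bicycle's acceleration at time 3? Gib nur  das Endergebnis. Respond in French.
L'accélération à t = 3 est a = 54.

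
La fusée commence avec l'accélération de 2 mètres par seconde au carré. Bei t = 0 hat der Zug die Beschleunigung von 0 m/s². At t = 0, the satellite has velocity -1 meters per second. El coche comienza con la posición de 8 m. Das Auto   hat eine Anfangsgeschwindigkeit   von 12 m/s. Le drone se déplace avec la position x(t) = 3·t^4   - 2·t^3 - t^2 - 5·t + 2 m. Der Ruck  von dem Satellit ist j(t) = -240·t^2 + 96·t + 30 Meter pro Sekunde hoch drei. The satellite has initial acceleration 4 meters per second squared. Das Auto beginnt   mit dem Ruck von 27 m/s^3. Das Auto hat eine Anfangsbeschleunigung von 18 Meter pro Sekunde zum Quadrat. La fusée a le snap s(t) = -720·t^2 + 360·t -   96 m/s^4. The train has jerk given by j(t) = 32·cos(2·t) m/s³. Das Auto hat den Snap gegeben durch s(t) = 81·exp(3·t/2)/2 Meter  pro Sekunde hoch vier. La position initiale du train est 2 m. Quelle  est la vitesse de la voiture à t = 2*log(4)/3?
Pour résoudre ceci, nous devons prendre 3 primitives de notre équation du snap s(t) = 81·exp(3·t/2)/2. En prenant ∫s(t)dt et en appliquant j(0) = 27, nous trouvons j(t) = 27·exp(3·t/2). La primitive du jerk, avec a(0) = 18, donne l'accélération: a(t) = 18·exp(3·t/2). La primitive de l'accélération, avec v(0) = 12, donne la vitesse: v(t) = 12·exp(3·t/2). Nous avons la vitesse v(t) = 12·exp(3·t/2). En substituant t = 2*log(4)/3: v(2*log(4)/3) = 48.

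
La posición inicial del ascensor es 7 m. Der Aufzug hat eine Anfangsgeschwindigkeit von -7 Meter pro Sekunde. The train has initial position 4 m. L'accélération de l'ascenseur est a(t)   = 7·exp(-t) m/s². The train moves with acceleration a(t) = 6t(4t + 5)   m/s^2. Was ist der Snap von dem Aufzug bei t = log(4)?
Ausgehend von der Beschleunigung a(t) = 7·exp(-t), nehmen wir 2 Ableitungen. Die Ableitung von der Beschleunigung ergibt den Ruck: j(t) = -7·exp(-t). Mit d/dt von j(t) finden wir s(t) = 7·exp(-t). Wir haben den Snap s(t) = 7·exp(-t). Durch Einsetzen von t = log(4): s(log(4)) = 7/4.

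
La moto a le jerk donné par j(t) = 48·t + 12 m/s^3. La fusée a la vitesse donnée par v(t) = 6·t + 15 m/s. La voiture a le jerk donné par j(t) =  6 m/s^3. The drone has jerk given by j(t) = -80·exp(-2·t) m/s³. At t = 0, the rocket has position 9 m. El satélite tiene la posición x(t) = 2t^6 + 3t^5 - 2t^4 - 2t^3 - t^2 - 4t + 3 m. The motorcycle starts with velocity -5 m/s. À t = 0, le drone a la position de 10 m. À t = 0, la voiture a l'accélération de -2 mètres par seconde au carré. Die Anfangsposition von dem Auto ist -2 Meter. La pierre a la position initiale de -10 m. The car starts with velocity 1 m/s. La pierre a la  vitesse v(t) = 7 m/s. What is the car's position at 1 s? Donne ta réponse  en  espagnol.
Para resolver esto, necesitamos tomar 3 antiderivadas de nuestra ecuación de la sacudida j(t) = 6. La antiderivada de la sacudida, con a(0) = -2, da la aceleración: a(t) = 6·t - 2. Integrando la aceleración y usando la condición inicial v(0) = 1, obtenemos v(t) = 3·t^2 - 2·t + 1. La integral de la velocidad, con x(0) = -2, da la posición: x(t) = t^3 - t^2 + t - 2. Usando x(t) = t^3 - t^2 + t - 2 y sustituyendo t = 1, encontramos x = -1.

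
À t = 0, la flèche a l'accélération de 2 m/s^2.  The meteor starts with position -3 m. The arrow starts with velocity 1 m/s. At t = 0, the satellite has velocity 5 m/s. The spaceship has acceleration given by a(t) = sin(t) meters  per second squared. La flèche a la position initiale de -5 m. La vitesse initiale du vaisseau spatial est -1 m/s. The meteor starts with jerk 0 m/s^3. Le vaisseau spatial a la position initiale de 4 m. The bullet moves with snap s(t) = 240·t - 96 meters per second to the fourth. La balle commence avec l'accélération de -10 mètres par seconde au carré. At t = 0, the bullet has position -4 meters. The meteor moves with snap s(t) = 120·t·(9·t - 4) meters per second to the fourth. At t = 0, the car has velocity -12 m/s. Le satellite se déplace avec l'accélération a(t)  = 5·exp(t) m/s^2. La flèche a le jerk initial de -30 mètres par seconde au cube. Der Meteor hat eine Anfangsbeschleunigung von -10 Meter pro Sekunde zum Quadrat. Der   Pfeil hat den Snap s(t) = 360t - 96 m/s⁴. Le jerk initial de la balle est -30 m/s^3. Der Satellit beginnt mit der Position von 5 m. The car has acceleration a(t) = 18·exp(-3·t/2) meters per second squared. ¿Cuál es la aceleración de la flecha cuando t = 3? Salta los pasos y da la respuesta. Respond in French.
À t = 3, a = 1100.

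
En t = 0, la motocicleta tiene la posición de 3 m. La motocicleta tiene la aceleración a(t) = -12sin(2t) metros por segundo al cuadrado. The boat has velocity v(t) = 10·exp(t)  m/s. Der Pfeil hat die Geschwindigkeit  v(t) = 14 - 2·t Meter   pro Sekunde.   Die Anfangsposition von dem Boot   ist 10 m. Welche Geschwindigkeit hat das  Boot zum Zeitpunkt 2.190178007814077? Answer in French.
De l'équation de la vitesse v(t) = 10·exp(t), nous substituons t = 2.190178007814077 pour obtenir v = 89.3680379402608.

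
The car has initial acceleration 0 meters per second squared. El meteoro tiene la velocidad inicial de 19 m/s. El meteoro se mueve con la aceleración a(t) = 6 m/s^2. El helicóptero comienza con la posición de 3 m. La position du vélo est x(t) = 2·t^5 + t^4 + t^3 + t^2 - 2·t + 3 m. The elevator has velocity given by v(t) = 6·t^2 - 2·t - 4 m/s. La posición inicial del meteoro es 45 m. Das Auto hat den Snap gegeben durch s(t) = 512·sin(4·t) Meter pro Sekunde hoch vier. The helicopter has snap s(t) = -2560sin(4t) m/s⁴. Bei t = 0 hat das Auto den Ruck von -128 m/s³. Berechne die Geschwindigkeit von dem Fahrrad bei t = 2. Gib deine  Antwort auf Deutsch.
Um dies zu lösen, müssen wir 1 Ableitung unserer Gleichung für die Position x(t) = 2·t^5 + t^4 + t^3 + t^2 - 2·t + 3 nehmen. Die Ableitung von der Position ergibt die Geschwindigkeit: v(t) = 10·t^4 + 4·t^3 + 3·t^2 + 2·t - 2. Wir haben die Geschwindigkeit v(t) = 10·t^4 + 4·t^3 + 3·t^2 + 2·t - 2. Durch Einsetzen von t = 2: v(2) = 206.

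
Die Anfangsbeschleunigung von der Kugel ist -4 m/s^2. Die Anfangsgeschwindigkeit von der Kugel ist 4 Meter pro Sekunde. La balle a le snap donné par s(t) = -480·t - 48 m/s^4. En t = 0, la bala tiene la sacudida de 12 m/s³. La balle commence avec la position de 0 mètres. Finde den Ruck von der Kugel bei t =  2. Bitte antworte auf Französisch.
Nous devons intégrer notre équation du snap s(t) = -480·t - 48 1 fois. En intégrant le snap et en utilisant la condition initiale j(0) = 12, nous obtenons j(t) = -240·t^2 - 48·t + 12. De l'équation du jerk j(t) = -240·t^2 - 48·t + 12, nous substituons t = 2 pour obtenir j = -1044.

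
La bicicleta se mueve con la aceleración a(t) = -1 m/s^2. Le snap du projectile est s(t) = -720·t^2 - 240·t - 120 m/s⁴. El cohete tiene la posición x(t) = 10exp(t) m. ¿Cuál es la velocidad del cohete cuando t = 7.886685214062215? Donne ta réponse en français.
En partant de la position x(t) = 10·exp(t), nous prenons 1 dérivée. La dérivée de la position donne la vitesse: v(t) = 10·exp(t). En utilisant v(t) = 10·exp(t) et en substituant t = 7.886685214062215, nous trouvons v = 26616.0662568336.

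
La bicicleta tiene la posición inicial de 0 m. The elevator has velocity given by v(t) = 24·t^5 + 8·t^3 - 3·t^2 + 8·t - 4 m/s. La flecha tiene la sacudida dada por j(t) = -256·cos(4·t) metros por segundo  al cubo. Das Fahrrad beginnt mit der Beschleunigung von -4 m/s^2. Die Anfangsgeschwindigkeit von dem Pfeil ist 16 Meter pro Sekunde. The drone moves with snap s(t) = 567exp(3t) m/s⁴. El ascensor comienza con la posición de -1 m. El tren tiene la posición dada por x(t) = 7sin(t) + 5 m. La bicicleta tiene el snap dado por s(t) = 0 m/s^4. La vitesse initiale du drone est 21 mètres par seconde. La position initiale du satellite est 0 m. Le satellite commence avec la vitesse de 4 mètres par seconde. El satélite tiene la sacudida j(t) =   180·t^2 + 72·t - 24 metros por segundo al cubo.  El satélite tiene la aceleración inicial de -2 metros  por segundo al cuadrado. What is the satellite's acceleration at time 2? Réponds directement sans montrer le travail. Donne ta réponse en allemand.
Die Beschleunigung bei t = 2 ist a = 574.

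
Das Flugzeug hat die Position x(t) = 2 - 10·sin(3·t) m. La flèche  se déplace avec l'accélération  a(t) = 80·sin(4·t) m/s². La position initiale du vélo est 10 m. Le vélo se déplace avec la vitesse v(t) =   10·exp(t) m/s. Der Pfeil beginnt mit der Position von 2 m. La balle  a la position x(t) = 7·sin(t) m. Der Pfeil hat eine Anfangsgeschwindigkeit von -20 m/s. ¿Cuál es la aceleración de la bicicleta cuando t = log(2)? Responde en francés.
Pour résoudre ceci, nous devons prendre 1 dérivée de notre équation de la vitesse v(t) = 10·exp(t). En dérivant la vitesse, nous obtenons l'accélération: a(t) = 10·exp(t). Nous avons l'accélération a(t) = 10·exp(t). En substituant t = log(2): a(log(2)) = 20.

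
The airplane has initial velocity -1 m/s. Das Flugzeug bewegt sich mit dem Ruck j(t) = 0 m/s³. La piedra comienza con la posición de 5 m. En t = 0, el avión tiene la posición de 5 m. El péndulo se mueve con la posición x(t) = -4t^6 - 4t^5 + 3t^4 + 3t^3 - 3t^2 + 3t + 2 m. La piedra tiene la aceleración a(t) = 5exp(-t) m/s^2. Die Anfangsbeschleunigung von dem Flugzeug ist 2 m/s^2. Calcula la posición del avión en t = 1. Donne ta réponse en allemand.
Ausgehend von dem Ruck j(t) = 0, nehmen wir 3 Stammfunktionen. Durch Integration von dem Ruck und Verwendung der Anfangsbedingung a(0) = 2, erhalten wir a(t) = 2. Das Integral von der Beschleunigung ist die Geschwindigkeit. Mit v(0) = -1 erhalten wir v(t) = 2·t - 1. Durch Integration von der Geschwindigkeit und Verwendung der Anfangsbedingung x(0) = 5, erhalten wir x(t) = t^2 - t + 5. Wir haben die Position x(t) = t^2 - t + 5. Durch Einsetzen von t = 1: x(1) = 5.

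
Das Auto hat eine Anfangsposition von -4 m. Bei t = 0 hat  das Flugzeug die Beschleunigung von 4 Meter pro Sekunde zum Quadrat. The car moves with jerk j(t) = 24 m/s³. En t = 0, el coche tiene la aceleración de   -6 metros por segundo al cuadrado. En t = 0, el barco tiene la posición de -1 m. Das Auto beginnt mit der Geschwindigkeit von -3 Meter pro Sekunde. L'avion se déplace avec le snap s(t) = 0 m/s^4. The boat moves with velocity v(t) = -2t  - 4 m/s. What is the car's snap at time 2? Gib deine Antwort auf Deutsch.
Wir müssen unsere Gleichung für den Ruck j(t) = 24 1-mal ableiten. Durch Ableiten von dem Ruck erhalten wir den Snap: s(t) = 0. Mit s(t) = 0 und Einsetzen von t = 2, finden wir s = 0.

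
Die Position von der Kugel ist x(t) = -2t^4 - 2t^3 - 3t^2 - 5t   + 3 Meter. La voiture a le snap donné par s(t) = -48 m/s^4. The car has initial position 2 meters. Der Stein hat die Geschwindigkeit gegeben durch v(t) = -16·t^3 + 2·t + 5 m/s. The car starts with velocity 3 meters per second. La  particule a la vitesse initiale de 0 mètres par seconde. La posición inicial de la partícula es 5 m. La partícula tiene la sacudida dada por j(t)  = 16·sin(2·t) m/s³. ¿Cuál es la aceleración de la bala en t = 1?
Partiendo de la posición x(t) = -2·t^4 - 2·t^3 - 3·t^2 - 5·t + 3, tomamos 2 derivadas. La derivada de la posición da la velocidad: v(t) = -8·t^3 - 6·t^2 - 6·t - 5. La derivada de la velocidad da la aceleración: a(t) = -24·t^2 - 12·t - 6. Tenemos la aceleración a(t) = -24·t^2 - 12·t - 6. Sustituyendo t = 1: a(1) = -42.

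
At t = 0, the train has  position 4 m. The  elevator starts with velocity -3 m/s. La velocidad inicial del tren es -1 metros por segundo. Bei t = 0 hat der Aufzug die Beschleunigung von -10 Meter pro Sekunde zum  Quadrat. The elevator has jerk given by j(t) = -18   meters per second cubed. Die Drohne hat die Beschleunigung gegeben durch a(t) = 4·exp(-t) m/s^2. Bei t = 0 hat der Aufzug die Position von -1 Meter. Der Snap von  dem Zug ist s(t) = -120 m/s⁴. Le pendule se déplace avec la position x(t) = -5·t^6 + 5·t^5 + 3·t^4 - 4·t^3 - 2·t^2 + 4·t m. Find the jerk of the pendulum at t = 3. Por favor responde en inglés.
To solve this, we need to take 3 derivatives of our position equation x(t) = -5·t^6 + 5·t^5 + 3·t^4 - 4·t^3 - 2·t^2 + 4·t. The derivative of position gives velocity: v(t) = -30·t^5 + 25·t^4 + 12·t^3 - 12·t^2 - 4·t + 4. Differentiating velocity, we get acceleration: a(t) = -150·t^4 + 100·t^3 + 36·t^2 - 24·t - 4. Differentiating acceleration, we get jerk: j(t) = -600·t^3 + 300·t^2 + 72·t - 24. Using j(t) = -600·t^3 + 300·t^2 + 72·t - 24 and substituting t = 3, we find j = -13308.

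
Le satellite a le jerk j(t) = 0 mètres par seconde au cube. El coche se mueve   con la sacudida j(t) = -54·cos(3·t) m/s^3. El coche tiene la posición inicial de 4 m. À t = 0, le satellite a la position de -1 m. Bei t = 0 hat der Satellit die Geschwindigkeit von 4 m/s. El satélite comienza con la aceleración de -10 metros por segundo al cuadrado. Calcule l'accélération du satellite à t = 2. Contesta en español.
Para resolver esto, necesitamos tomar 1 antiderivada de nuestra ecuación de la sacudida j(t) = 0. Integrando la sacudida y usando la condición inicial a(0) = -10, obtenemos a(t) = -10. De la ecuación de la aceleración a(t) = -10, sustituimos t = 2 para obtener a = -10.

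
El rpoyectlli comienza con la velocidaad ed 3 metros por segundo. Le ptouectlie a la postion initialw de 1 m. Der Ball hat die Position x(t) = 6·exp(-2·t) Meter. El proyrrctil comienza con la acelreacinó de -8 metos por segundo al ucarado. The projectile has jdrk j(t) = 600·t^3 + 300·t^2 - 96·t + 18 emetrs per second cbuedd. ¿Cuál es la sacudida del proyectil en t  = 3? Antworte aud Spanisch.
Usando j(t) = 600·t^3 + 300·t^2 - 96·t + 18 y sustituyendo t = 3, encontramos j = 18630.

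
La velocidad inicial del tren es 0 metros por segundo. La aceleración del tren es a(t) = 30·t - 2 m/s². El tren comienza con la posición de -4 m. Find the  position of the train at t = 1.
To find the answer, we compute 2 integrals of a(t) = 30·t - 2. Integrating acceleration and using the initial condition v(0) = 0, we get v(t) = t·(15·t - 2). Taking ∫v(t)dt and applying x(0) = -4, we find x(t) = 5·t^3 - t^2 - 4. Using x(t) = 5·t^3 - t^2 - 4 and substituting t = 1, we find x = 0.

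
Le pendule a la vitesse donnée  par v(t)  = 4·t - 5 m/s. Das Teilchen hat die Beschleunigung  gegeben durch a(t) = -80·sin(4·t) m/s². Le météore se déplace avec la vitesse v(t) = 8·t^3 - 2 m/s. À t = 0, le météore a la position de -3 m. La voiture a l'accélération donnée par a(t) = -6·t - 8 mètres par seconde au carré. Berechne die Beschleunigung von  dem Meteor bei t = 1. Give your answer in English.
We must differentiate our velocity equation v(t) = 8·t^3 - 2 1 time. Differentiating velocity, we get acceleration: a(t) = 24·t^2. We have acceleration a(t) = 24·t^2. Substituting t = 1: a(1) = 24.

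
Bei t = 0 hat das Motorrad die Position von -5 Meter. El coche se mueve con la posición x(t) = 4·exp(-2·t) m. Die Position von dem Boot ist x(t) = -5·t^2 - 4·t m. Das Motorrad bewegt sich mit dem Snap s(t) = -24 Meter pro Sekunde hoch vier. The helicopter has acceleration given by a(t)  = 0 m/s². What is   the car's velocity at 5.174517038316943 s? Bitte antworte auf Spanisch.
Debemos derivar nuestra ecuación de la posición x(t) = 4·exp(-2·t) 1 vez. Tomando d/dt de x(t), encontramos v(t) = -8·exp(-2·t). Usando v(t) = -8·exp(-2·t) y sustituyendo t = 5.174517038316943, encontramos v = -0.000256189658323622.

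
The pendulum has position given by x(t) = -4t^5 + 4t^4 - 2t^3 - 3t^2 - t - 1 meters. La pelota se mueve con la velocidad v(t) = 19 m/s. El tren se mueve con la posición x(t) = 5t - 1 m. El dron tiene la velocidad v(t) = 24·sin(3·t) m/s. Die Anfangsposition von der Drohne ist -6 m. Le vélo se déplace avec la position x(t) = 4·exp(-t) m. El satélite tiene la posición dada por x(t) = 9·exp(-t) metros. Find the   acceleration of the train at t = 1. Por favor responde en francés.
En partant de la position x(t) = 5·t - 1, nous prenons 2 dérivées. En prenant d/dt de x(t), nous trouvons v(t) = 5. En dérivant la vitesse, nous obtenons l'accélération: a(t) = 0. De l'équation de l'accélération a(t) = 0, nous substituons t = 1 pour obtenir a = 0.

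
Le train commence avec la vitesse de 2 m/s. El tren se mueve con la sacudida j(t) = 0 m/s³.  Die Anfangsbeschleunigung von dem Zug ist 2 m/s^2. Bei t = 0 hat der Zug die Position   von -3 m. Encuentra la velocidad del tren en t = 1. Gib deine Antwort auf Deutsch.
Ausgehend von dem Ruck j(t) = 0, nehmen wir 2 Stammfunktionen. Die Stammfunktion von dem Ruck ist die Beschleunigung. Mit a(0) = 2 erhalten wir a(t) = 2. Die Stammfunktion von der Beschleunigung ist die Geschwindigkeit. Mit v(0) = 2 erhalten wir v(t) = 2·t + 2. Aus der Gleichung für die Geschwindigkeit v(t) = 2·t + 2, setzen wir t = 1 ein und erhalten v = 4.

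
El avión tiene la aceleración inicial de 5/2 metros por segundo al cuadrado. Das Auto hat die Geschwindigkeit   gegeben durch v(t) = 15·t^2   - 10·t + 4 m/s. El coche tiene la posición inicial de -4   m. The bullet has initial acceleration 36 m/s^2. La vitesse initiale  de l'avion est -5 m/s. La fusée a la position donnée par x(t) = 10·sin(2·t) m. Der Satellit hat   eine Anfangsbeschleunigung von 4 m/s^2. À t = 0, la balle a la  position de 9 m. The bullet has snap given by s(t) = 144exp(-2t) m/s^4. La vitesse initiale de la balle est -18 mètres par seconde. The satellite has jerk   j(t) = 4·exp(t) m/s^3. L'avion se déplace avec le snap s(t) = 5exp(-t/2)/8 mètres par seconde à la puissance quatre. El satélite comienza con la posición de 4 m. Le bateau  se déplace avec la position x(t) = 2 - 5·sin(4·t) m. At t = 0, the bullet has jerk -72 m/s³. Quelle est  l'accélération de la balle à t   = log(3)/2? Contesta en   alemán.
Um dies zu lösen, müssen wir 2 Stammfunktionen unserer Gleichung für den Snap s(t) = 144·exp(-2·t) finden. Die Stammfunktion von dem Snap ist der Ruck. Mit j(0) = -72 erhalten wir j(t) = -72·exp(-2·t). Die Stammfunktion von dem Ruck ist die Beschleunigung. Mit a(0) = 36 erhalten wir a(t) = 36·exp(-2·t). Mit a(t) = 36·exp(-2·t) und Einsetzen von t = log(3)/2, finden wir a = 12.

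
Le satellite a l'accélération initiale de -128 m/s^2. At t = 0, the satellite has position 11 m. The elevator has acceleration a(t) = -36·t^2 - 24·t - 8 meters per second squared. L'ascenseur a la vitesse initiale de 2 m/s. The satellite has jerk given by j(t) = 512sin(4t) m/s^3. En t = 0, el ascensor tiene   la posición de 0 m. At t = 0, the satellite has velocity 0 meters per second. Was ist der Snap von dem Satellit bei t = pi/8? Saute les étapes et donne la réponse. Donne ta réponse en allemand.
Der Snap bei t = pi/8 ist s = 0.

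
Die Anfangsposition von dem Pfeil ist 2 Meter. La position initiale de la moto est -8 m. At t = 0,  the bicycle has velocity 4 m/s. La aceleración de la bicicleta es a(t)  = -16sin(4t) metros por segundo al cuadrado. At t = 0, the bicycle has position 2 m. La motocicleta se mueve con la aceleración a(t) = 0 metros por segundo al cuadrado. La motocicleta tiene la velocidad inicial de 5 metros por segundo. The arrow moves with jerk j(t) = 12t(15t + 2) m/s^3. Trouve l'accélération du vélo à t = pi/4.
De l'équation de l'accélération a(t) = -16·sin(4·t), nous substituons t = pi/4 pour obtenir a = 0.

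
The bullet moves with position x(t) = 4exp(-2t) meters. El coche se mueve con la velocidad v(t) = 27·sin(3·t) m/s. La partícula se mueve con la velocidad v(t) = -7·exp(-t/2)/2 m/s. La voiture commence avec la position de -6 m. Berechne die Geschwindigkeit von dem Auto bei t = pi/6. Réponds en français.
En utilisant v(t) = 27·sin(3·t) et en substituant t = pi/6, nous trouvons v = 27.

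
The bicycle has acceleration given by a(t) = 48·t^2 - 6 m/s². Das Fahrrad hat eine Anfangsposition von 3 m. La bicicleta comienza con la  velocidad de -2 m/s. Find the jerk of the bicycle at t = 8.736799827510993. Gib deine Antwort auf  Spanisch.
Debemos derivar nuestra ecuación de la aceleración a(t) = 48·t^2 - 6 1 vez. La derivada de la aceleración da la sacudida: j(t) = 96·t. Usando j(t) = 96·t y sustituyendo t = 8.736799827510993, encontramos j = 838.732783441055.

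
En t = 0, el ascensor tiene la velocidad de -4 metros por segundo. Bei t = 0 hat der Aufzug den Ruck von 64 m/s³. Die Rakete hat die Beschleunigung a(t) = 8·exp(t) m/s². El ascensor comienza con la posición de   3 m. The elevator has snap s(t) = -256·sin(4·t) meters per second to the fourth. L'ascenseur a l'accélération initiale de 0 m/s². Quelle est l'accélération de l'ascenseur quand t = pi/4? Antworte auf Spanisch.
Para resolver esto, necesitamos tomar 2 antiderivadas de nuestra ecuación del snap s(t) = -256·sin(4·t). Integrando el snap y usando la condición inicial j(0) = 64, obtenemos j(t) = 64·cos(4·t). Integrando la sacudida y usando la condición inicial a(0) = 0, obtenemos a(t) = 16·sin(4·t). De la ecuación de la aceleración a(t) = 16·sin(4·t), sustituimos t = pi/4 para obtener a = 0.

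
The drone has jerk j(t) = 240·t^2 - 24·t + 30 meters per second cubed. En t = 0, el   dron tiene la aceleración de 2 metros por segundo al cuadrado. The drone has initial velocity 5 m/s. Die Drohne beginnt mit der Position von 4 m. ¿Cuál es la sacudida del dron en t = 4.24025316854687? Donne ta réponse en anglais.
From the given jerk equation j(t) = 240·t^2 - 24·t + 30, we substitute t = 4.24025316854687 to get j = 4243.37318796410.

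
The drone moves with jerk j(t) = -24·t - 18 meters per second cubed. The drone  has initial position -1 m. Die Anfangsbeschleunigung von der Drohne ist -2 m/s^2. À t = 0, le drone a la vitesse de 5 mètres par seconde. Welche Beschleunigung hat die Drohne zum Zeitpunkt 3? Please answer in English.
Starting from jerk j(t) = -24·t - 18, we take 1 antiderivative. The integral of jerk, with a(0) = -2, gives acceleration: a(t) = -12·t^2 - 18·t - 2. We have acceleration a(t) = -12·t^2 - 18·t - 2. Substituting t = 3: a(3) = -164.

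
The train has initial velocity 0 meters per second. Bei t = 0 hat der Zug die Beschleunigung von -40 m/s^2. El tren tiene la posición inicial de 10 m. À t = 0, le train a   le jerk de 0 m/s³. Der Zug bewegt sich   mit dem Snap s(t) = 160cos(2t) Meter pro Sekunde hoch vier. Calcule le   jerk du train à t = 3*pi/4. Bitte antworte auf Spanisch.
Para resolver esto, necesitamos tomar 1 integral de nuestra ecuación del snap s(t) = 160·cos(2·t). Integrando el snap y usando la condición inicial j(0) = 0, obtenemos j(t) = 80·sin(2·t). Usando j(t) = 80·sin(2·t) y sustituyendo t = 3*pi/4, encontramos j = -80.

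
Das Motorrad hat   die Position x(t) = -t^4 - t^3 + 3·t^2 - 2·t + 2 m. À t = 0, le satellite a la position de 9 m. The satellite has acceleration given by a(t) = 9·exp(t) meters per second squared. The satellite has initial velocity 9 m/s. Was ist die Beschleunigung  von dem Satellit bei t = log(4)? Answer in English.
Using a(t) = 9·exp(t) and substituting t = log(4), we find a = 36.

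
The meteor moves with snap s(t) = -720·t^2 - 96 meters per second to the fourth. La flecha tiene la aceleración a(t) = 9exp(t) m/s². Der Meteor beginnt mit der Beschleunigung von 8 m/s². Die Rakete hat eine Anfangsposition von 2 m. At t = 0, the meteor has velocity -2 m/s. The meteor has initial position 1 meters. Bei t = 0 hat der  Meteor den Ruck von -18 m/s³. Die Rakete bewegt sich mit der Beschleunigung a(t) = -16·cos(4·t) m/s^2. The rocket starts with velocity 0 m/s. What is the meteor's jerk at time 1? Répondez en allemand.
Wir müssen die Stammfunktion unserer Gleichung für den Snap s(t) = -720·t^2 - 96 1-mal finden. Die Stammfunktion von dem Snap, mit j(0) = -18, ergibt den Ruck: j(t) = -240·t^3 - 96·t - 18. Aus der Gleichung für den Ruck j(t) = -240·t^3 - 96·t - 18, setzen wir t = 1 ein und erhalten j = -354.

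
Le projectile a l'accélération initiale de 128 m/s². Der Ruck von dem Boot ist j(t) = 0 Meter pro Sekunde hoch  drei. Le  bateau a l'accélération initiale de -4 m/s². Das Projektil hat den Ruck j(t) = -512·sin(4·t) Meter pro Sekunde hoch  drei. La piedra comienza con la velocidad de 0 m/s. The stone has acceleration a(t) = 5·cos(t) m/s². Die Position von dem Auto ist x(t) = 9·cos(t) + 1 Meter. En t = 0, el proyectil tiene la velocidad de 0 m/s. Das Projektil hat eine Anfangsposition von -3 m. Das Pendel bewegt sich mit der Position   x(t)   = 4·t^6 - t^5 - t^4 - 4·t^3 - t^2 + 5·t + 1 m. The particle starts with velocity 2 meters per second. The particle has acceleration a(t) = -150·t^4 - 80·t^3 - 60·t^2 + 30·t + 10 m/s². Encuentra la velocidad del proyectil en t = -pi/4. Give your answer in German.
Ausgehend von dem Ruck j(t) = -512·sin(4·t), nehmen wir 2 Stammfunktionen. Durch Integration von dem Ruck und Verwendung der Anfangsbedingung a(0) = 128, erhalten wir a(t) = 128·cos(4·t). Die Stammfunktion von der Beschleunigung, mit v(0) = 0, ergibt die Geschwindigkeit: v(t) = 32·sin(4·t). Wir haben die Geschwindigkeit v(t) = 32·sin(4·t). Durch Einsetzen von t = -pi/4: v(-pi/4) = 0.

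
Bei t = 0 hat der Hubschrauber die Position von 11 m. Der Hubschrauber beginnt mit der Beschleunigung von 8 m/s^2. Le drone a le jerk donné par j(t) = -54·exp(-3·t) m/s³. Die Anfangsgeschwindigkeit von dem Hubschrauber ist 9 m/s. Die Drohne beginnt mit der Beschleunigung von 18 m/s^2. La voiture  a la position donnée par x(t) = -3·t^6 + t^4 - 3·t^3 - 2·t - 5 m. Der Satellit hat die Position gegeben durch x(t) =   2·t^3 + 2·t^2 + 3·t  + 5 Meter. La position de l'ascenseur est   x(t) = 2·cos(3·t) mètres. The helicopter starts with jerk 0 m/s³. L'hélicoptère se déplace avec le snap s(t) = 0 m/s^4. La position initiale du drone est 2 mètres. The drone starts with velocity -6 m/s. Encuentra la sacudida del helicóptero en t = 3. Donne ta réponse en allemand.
Wir müssen die Stammfunktion unserer Gleichung für den Snap s(t) = 0 1-mal finden. Durch Integration von dem Snap und Verwendung der Anfangsbedingung j(0) = 0, erhalten wir j(t) = 0. Mit j(t) = 0 und Einsetzen von t = 3, finden wir j = 0.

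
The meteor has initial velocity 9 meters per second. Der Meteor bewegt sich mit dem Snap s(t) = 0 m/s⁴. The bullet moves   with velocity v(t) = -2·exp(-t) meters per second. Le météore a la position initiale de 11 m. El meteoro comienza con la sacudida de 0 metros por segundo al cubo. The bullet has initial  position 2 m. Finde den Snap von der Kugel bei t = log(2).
Wir müssen unsere Gleichung für die Geschwindigkeit v(t) = -2·exp(-t) 3-mal ableiten. Mit d/dt von v(t) finden wir a(t) = 2·exp(-t). Mit d/dt von a(t) finden wir j(t) = -2·exp(-t). Durch Ableiten von dem Ruck erhalten wir den Snap: s(t) = 2·exp(-t). Mit s(t) = 2·exp(-t) und Einsetzen von t = log(2), finden wir s = 1.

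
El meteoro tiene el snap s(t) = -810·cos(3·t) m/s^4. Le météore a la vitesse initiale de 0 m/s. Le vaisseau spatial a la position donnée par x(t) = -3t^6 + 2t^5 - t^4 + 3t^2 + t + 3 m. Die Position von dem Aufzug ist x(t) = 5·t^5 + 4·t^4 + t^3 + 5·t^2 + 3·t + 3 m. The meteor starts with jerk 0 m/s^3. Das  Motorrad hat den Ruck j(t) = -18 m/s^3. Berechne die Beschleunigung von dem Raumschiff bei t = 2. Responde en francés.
En partant de la position x(t) = -3·t^6 + 2·t^5 - t^4 + 3·t^2 + t + 3, nous prenons 2 dérivées. En prenant d/dt de x(t), nous trouvons v(t) = -18·t^5 + 10·t^4 - 4·t^3 + 6·t + 1. En prenant d/dt de v(t), nous trouvons a(t) = -90·t^4 + 40·t^3 - 12·t^2 + 6. De l'équation de l'accélération a(t) = -90·t^4 + 40·t^3 - 12·t^2 + 6, nous substituons t = 2 pour obtenir a = -1162.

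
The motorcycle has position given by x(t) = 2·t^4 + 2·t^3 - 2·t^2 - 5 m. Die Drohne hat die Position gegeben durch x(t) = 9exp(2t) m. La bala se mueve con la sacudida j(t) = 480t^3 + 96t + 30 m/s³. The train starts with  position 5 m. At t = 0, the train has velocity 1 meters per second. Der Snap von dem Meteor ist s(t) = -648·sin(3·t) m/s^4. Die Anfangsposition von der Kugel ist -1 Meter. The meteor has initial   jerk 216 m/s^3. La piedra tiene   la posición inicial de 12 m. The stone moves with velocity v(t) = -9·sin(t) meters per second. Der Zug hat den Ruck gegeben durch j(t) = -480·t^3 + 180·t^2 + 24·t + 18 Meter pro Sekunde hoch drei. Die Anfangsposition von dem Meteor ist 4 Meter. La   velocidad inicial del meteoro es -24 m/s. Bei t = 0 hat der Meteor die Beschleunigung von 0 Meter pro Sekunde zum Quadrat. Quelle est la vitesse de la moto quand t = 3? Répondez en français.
Nous devons dériver notre équation de la position x(t) = 2·t^4 + 2·t^3 - 2·t^2 - 5 1 fois. En prenant d/dt de x(t), nous trouvons v(t) = 8·t^3 + 6·t^2 - 4·t. De l'équation de la vitesse v(t) = 8·t^3 + 6·t^2 - 4·t, nous substituons t = 3 pour obtenir v = 258.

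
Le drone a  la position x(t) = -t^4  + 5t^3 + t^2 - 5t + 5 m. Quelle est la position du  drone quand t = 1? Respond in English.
From the given position equation x(t) = -t^4 + 5·t^3 + t^2 - 5·t + 5, we substitute t = 1 to get x = 5.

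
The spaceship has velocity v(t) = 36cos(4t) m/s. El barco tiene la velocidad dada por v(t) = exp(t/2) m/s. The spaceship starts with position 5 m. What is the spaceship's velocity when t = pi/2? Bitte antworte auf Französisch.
Nous avons la vitesse v(t) = 36·cos(4·t). En substituant t = pi/2: v(pi/2) = 36.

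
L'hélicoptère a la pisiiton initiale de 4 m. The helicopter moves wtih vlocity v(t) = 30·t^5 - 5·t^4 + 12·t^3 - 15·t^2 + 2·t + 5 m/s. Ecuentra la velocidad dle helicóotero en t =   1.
Usando v(t) = 30·t^5 - 5·t^4 + 12·t^3 - 15·t^2 + 2·t + 5 y sustituyendo t = 1, encontramos v = 29.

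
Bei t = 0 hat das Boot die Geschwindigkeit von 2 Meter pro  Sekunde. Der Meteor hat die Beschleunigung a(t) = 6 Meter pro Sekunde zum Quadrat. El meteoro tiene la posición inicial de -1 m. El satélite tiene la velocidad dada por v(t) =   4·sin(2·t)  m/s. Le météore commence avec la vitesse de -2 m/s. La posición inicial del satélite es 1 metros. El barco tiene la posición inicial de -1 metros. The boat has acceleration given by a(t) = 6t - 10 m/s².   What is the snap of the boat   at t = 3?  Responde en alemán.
Um dies zu lösen, müssen wir 2 Ableitungen unserer Gleichung für die Beschleunigung a(t) = 6·t - 10 nehmen. Durch Ableiten von der Beschleunigung erhalten wir den Ruck: j(t) = 6. Durch Ableiten von dem Ruck erhalten wir den Snap: s(t) = 0. Mit s(t) = 0 und Einsetzen von t = 3, finden wir s = 0.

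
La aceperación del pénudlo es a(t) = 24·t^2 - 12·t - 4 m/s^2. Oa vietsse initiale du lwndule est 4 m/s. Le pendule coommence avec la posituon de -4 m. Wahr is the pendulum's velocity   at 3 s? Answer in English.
To find the answer, we compute 1 integral of a(t) = 24·t^2 - 12·t - 4. Taking ∫a(t)dt and applying v(0) = 4, we find v(t) = 8·t^3 - 6·t^2 - 4·t + 4. We have velocity v(t) = 8·t^3 - 6·t^2 - 4·t + 4. Substituting t = 3: v(3) = 154.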